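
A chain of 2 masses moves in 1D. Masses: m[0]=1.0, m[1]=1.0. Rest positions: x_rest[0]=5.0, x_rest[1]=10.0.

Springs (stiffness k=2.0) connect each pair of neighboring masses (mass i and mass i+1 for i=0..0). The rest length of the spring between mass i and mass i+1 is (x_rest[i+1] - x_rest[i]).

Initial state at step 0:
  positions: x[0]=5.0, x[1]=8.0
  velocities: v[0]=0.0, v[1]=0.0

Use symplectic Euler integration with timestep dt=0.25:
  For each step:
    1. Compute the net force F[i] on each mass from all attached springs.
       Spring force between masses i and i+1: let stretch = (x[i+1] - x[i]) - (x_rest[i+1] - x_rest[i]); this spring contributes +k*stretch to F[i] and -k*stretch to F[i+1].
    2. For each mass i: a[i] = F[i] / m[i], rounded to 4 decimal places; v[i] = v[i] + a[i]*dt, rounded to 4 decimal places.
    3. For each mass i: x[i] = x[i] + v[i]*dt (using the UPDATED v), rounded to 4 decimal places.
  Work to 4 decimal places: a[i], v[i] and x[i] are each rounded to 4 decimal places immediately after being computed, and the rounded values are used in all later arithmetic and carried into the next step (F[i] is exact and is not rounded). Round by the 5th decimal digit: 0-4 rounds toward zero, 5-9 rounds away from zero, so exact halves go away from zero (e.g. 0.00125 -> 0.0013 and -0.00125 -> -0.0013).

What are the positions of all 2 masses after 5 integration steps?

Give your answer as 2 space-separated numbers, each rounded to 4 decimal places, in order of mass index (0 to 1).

Step 0: x=[5.0000 8.0000] v=[0.0000 0.0000]
Step 1: x=[4.7500 8.2500] v=[-1.0000 1.0000]
Step 2: x=[4.3125 8.6875] v=[-1.7500 1.7500]
Step 3: x=[3.7969 9.2031] v=[-2.0625 2.0625]
Step 4: x=[3.3321 9.6680] v=[-1.8594 1.8594]
Step 5: x=[3.0342 9.9659] v=[-1.1915 1.1915]

Answer: 3.0342 9.9659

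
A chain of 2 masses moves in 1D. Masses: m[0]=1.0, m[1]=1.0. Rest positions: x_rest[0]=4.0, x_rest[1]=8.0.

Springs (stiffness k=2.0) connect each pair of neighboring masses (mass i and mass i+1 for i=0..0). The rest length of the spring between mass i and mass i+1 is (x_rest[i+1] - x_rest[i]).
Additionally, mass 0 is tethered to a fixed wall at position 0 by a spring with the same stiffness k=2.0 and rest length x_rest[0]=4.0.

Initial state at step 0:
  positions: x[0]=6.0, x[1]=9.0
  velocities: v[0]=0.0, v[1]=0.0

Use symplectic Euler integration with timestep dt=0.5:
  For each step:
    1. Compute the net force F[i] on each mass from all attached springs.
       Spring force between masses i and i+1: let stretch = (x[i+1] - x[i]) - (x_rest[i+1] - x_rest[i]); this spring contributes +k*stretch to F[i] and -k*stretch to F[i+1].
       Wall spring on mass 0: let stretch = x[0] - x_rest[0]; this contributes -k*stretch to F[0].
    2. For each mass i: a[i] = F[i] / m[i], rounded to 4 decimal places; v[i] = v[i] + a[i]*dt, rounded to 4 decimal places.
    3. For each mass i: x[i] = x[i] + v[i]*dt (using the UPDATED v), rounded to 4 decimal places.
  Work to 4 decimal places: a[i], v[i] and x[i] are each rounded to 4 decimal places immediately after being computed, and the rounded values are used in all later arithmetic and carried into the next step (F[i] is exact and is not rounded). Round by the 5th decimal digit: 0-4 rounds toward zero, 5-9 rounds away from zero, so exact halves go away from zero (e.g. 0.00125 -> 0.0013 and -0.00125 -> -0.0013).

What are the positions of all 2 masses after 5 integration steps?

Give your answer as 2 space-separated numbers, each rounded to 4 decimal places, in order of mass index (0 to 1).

Answer: 4.3438 6.0625

Derivation:
Step 0: x=[6.0000 9.0000] v=[0.0000 0.0000]
Step 1: x=[4.5000 9.5000] v=[-3.0000 1.0000]
Step 2: x=[3.2500 9.5000] v=[-2.5000 0.0000]
Step 3: x=[3.5000 8.3750] v=[0.5000 -2.2500]
Step 4: x=[4.4375 6.8125] v=[1.8750 -3.1250]
Step 5: x=[4.3438 6.0625] v=[-0.1875 -1.5000]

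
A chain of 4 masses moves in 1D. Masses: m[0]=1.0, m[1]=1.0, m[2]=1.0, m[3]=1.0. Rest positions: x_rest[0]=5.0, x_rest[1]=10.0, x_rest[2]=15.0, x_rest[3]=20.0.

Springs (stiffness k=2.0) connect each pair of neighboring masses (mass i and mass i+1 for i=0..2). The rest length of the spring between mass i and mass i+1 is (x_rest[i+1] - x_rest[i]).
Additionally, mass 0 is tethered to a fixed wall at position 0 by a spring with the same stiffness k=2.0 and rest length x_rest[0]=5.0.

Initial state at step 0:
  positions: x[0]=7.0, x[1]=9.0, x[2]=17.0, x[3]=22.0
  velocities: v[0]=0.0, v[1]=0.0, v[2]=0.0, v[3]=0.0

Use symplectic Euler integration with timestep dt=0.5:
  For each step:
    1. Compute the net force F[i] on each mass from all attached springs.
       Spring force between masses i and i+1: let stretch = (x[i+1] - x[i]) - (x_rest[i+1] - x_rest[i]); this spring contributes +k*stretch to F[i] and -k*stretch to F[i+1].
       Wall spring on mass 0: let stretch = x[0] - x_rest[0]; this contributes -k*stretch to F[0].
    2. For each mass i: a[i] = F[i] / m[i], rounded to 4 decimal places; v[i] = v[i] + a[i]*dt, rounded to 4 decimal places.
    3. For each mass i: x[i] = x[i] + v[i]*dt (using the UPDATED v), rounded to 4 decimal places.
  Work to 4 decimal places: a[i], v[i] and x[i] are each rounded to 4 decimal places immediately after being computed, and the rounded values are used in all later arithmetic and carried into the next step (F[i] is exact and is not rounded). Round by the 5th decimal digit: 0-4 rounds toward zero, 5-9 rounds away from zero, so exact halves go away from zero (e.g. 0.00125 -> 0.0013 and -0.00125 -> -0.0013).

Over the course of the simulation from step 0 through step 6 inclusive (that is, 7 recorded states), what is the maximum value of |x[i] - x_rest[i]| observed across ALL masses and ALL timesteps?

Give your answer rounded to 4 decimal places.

Step 0: x=[7.0000 9.0000 17.0000 22.0000] v=[0.0000 0.0000 0.0000 0.0000]
Step 1: x=[4.5000 12.0000 15.5000 22.0000] v=[-5.0000 6.0000 -3.0000 0.0000]
Step 2: x=[3.5000 13.0000 15.5000 21.2500] v=[-2.0000 2.0000 0.0000 -1.5000]
Step 3: x=[5.5000 10.5000 17.1250 20.1250] v=[4.0000 -5.0000 3.2500 -2.2500]
Step 4: x=[7.2500 8.8125 16.9375 20.0000] v=[3.5000 -3.3750 -0.3750 -0.2500]
Step 5: x=[6.1563 10.4063 14.2188 20.8438] v=[-2.1875 3.1875 -5.4375 1.6875]
Step 6: x=[4.1094 11.7813 12.9063 20.8751] v=[-4.0938 2.7500 -2.6250 0.0625]
Max displacement = 3.0000

Answer: 3.0000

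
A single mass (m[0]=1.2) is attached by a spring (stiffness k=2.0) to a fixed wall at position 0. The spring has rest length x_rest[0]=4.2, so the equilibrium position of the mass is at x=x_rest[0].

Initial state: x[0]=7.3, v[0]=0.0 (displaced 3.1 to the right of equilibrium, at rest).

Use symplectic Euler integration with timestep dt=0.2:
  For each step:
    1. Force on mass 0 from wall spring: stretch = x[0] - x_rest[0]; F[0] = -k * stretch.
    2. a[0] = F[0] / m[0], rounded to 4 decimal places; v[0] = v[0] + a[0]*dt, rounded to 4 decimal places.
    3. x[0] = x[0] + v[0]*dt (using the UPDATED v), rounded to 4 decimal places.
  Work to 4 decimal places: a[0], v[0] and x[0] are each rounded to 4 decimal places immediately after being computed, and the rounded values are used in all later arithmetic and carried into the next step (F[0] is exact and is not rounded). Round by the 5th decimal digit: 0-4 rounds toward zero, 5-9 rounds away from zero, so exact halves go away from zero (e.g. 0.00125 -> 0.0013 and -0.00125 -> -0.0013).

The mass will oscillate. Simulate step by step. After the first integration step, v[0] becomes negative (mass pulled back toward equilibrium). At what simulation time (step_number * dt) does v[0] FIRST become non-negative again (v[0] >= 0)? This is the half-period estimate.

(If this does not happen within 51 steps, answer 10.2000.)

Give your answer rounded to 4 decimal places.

Step 0: x=[7.3000] v=[0.0000]
Step 1: x=[7.0933] v=[-1.0333]
Step 2: x=[6.6938] v=[-1.9977]
Step 3: x=[6.1280] v=[-2.8290]
Step 4: x=[5.4337] v=[-3.4717]
Step 5: x=[4.6571] v=[-3.8829]
Step 6: x=[3.8500] v=[-4.0353]
Step 7: x=[3.0663] v=[-3.9186]
Step 8: x=[2.3582] v=[-3.5407]
Step 9: x=[1.7728] v=[-2.9268]
Step 10: x=[1.3493] v=[-2.1177]
Step 11: x=[1.1158] v=[-1.1675]
Step 12: x=[1.0879] v=[-0.1394]
Step 13: x=[1.2675] v=[0.8980]
First v>=0 after going negative at step 13, time=2.6000

Answer: 2.6000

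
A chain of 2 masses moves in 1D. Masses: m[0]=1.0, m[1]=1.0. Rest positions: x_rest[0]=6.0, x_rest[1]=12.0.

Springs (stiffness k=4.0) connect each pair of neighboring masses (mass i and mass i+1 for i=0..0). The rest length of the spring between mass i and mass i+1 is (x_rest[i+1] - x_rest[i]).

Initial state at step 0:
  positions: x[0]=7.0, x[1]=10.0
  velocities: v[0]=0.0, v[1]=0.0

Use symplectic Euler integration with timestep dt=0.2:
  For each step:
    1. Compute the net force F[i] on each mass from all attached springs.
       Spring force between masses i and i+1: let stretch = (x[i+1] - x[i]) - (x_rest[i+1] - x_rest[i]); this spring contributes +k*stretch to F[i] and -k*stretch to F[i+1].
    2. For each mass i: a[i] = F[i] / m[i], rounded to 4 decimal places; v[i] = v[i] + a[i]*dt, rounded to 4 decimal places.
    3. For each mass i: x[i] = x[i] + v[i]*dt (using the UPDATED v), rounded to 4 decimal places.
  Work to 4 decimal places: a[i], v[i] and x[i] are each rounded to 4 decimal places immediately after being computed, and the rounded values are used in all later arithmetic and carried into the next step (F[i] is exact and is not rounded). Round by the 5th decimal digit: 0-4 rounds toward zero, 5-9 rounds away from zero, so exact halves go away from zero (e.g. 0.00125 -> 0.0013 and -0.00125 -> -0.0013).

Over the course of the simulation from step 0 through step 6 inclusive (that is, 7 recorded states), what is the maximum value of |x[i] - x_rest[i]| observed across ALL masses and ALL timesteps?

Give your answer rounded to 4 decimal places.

Step 0: x=[7.0000 10.0000] v=[0.0000 0.0000]
Step 1: x=[6.5200 10.4800] v=[-2.4000 2.4000]
Step 2: x=[5.7136 11.2864] v=[-4.0320 4.0320]
Step 3: x=[4.8388 12.1612] v=[-4.3738 4.3738]
Step 4: x=[4.1756 12.8244] v=[-3.3159 3.3159]
Step 5: x=[3.9362 13.0638] v=[-1.1969 1.1969]
Step 6: x=[4.1972 12.8028] v=[1.3052 -1.3052]
Max displacement = 2.0638

Answer: 2.0638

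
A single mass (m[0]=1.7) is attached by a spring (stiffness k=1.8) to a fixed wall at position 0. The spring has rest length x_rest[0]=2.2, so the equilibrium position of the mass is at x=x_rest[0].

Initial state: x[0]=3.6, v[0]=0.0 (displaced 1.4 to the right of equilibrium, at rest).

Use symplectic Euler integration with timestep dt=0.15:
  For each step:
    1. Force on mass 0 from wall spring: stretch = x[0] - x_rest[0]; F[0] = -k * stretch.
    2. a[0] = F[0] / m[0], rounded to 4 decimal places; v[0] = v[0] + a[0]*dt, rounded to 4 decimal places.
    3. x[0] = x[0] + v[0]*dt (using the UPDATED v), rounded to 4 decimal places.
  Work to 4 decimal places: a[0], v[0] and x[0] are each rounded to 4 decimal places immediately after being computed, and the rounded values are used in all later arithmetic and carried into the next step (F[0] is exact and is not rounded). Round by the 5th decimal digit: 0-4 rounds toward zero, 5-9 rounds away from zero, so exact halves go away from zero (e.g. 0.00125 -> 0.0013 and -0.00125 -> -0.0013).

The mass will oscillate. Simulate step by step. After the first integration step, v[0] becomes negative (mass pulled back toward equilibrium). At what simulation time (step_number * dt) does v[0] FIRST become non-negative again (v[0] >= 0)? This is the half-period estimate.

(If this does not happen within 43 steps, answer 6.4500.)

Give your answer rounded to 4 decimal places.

Answer: 3.1500

Derivation:
Step 0: x=[3.6000] v=[0.0000]
Step 1: x=[3.5666] v=[-0.2224]
Step 2: x=[3.5007] v=[-0.4395]
Step 3: x=[3.4038] v=[-0.6461]
Step 4: x=[3.2782] v=[-0.8373]
Step 5: x=[3.1269] v=[-1.0085]
Step 6: x=[2.9535] v=[-1.1557]
Step 7: x=[2.7622] v=[-1.2754]
Step 8: x=[2.5575] v=[-1.3647]
Step 9: x=[2.3443] v=[-1.4215]
Step 10: x=[2.1276] v=[-1.4444]
Step 11: x=[1.9127] v=[-1.4329]
Step 12: x=[1.7046] v=[-1.3873]
Step 13: x=[1.5083] v=[-1.3086]
Step 14: x=[1.3285] v=[-1.1987]
Step 15: x=[1.1695] v=[-1.0603]
Step 16: x=[1.0350] v=[-0.8966]
Step 17: x=[0.9283] v=[-0.7116]
Step 18: x=[0.8519] v=[-0.5096]
Step 19: x=[0.8076] v=[-0.2955]
Step 20: x=[0.7964] v=[-0.0744]
Step 21: x=[0.8187] v=[0.1485]
First v>=0 after going negative at step 21, time=3.1500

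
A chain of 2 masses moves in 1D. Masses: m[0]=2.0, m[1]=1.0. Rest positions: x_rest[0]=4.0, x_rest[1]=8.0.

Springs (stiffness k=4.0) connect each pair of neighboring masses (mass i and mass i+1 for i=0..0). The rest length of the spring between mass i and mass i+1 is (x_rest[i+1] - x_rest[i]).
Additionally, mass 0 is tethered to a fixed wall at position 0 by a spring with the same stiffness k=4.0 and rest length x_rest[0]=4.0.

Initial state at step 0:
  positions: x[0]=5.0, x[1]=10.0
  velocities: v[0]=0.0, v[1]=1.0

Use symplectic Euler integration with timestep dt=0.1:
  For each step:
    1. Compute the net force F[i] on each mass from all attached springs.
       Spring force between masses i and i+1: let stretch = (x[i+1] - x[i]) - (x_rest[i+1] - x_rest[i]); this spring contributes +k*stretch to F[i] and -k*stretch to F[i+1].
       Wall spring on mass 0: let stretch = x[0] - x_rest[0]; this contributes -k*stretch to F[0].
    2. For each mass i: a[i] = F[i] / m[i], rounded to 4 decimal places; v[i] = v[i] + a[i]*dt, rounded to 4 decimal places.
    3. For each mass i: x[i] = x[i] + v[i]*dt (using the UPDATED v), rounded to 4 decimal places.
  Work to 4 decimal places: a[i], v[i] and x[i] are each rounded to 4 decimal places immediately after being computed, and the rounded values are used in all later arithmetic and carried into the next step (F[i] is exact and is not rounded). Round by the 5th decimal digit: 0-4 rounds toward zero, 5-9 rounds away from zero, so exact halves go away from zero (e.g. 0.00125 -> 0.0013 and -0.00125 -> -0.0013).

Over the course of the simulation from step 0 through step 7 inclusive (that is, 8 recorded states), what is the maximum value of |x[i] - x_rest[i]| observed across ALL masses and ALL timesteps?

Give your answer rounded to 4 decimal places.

Answer: 2.0776

Derivation:
Step 0: x=[5.0000 10.0000] v=[0.0000 1.0000]
Step 1: x=[5.0000 10.0600] v=[0.0000 0.6000]
Step 2: x=[5.0012 10.0776] v=[0.0120 0.1760]
Step 3: x=[5.0039 10.0521] v=[0.0270 -0.2546]
Step 4: x=[5.0075 9.9847] v=[0.0359 -0.6739]
Step 5: x=[5.0105 9.8782] v=[0.0298 -1.0648]
Step 6: x=[5.0106 9.7370] v=[0.0012 -1.4119]
Step 7: x=[5.0050 9.5668] v=[-0.0556 -1.7025]
Max displacement = 2.0776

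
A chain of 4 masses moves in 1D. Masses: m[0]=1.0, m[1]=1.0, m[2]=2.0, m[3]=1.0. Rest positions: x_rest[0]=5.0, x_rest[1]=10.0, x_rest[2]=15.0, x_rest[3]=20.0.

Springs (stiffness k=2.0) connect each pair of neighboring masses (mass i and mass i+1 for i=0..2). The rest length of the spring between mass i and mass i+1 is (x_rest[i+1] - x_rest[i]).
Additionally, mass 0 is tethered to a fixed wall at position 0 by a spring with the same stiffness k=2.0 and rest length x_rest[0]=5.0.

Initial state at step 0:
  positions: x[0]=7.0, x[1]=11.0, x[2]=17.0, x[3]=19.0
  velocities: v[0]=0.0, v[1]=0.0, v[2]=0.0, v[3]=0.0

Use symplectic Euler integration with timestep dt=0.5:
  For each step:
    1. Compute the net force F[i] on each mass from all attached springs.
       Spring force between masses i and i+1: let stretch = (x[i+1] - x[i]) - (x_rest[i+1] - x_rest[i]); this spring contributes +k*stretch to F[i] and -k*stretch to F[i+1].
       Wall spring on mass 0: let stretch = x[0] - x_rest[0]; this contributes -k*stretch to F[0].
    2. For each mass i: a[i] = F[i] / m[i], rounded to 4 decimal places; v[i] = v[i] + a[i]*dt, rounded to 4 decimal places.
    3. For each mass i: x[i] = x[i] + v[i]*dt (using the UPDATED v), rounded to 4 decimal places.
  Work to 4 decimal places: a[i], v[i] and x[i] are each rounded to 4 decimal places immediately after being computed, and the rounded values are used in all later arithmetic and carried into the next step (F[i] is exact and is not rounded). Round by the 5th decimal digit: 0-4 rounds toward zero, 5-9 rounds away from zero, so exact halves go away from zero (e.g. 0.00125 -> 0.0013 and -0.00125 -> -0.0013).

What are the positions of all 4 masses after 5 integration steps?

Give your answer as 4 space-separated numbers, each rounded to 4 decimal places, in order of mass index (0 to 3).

Step 0: x=[7.0000 11.0000 17.0000 19.0000] v=[0.0000 0.0000 0.0000 0.0000]
Step 1: x=[5.5000 12.0000 16.0000 20.5000] v=[-3.0000 2.0000 -2.0000 3.0000]
Step 2: x=[4.5000 11.7500 15.1250 22.2500] v=[-2.0000 -0.5000 -1.7500 3.5000]
Step 3: x=[4.8750 9.5625 15.1875 22.9375] v=[0.7500 -4.3750 0.1250 1.3750]
Step 4: x=[5.1563 7.8438 15.7813 22.2500] v=[0.5625 -3.4375 1.1875 -1.3750]
Step 5: x=[4.2032 8.7501 16.0079 20.8282] v=[-1.9063 1.8125 0.4531 -2.8437]

Answer: 4.2032 8.7501 16.0079 20.8282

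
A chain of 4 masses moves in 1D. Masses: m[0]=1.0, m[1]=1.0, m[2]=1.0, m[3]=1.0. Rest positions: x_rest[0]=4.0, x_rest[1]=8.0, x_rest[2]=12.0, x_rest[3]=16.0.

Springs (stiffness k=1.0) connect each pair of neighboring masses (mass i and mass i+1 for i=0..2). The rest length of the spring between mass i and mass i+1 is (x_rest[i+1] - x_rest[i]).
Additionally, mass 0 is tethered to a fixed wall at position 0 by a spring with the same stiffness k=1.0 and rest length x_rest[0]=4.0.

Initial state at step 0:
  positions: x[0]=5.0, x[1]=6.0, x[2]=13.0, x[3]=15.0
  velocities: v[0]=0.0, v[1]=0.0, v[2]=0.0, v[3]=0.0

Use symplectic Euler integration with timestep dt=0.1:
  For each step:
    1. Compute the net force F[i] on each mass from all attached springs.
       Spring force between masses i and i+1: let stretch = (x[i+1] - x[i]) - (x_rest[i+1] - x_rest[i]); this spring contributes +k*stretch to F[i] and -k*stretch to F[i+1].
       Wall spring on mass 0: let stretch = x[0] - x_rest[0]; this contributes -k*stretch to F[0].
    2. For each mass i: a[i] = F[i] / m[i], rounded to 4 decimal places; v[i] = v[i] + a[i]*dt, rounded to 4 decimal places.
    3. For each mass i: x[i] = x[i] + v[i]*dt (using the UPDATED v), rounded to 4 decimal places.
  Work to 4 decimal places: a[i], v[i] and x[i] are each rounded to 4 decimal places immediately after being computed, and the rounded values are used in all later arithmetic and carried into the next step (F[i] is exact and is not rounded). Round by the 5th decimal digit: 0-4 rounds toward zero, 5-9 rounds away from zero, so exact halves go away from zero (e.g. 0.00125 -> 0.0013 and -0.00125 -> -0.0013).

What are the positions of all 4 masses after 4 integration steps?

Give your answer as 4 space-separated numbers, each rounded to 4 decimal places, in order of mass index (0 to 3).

Step 0: x=[5.0000 6.0000 13.0000 15.0000] v=[0.0000 0.0000 0.0000 0.0000]
Step 1: x=[4.9600 6.0600 12.9500 15.0200] v=[-0.4000 0.6000 -0.5000 0.2000]
Step 2: x=[4.8814 6.1779 12.8518 15.0593] v=[-0.7860 1.1790 -0.9820 0.3930]
Step 3: x=[4.7670 6.3496 12.7089 15.1165] v=[-1.1445 1.7167 -1.4286 0.5723]
Step 4: x=[4.6207 6.5690 12.5265 15.1897] v=[-1.4629 2.1944 -1.8238 0.7315]

Answer: 4.6207 6.5690 12.5265 15.1897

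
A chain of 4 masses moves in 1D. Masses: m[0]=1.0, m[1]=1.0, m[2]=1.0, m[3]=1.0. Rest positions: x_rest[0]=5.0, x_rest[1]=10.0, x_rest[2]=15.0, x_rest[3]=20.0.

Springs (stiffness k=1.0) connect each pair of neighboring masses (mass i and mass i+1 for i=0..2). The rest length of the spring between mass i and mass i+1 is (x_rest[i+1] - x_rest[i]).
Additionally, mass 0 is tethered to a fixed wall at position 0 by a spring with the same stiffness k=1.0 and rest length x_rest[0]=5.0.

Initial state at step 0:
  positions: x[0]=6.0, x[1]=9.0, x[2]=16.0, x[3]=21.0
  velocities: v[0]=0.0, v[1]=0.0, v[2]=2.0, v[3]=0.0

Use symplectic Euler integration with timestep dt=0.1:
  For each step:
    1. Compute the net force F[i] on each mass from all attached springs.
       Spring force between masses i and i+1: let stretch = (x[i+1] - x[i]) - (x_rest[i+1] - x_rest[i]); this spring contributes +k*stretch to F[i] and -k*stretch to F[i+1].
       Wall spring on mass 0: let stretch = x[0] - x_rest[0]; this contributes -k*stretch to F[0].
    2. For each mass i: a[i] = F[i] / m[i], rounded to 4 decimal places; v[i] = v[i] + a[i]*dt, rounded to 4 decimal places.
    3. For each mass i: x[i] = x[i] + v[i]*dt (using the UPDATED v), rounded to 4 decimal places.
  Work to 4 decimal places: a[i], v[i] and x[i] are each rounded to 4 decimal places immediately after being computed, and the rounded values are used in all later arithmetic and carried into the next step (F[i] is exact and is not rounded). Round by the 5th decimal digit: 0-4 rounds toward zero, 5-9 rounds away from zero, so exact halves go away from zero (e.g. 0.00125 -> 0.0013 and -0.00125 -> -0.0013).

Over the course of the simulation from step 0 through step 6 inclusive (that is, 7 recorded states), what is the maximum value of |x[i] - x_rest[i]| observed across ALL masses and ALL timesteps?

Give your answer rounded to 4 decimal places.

Step 0: x=[6.0000 9.0000 16.0000 21.0000] v=[0.0000 0.0000 2.0000 0.0000]
Step 1: x=[5.9700 9.0400 16.1800 21.0000] v=[-0.3000 0.4000 1.8000 0.0000]
Step 2: x=[5.9110 9.1207 16.3368 21.0018] v=[-0.5900 0.8070 1.5680 0.0180]
Step 3: x=[5.8250 9.2415 16.4681 21.0070] v=[-0.8601 1.2076 1.3129 0.0515]
Step 4: x=[5.7149 9.4004 16.5725 21.0168] v=[-1.1010 1.5886 1.0441 0.0976]
Step 5: x=[5.5845 9.5941 16.6496 21.0321] v=[-1.3039 1.9373 0.7713 0.1532]
Step 6: x=[5.4384 9.8183 16.7000 21.0536] v=[-1.4614 2.2419 0.5040 0.2150]
Max displacement = 1.7000

Answer: 1.7000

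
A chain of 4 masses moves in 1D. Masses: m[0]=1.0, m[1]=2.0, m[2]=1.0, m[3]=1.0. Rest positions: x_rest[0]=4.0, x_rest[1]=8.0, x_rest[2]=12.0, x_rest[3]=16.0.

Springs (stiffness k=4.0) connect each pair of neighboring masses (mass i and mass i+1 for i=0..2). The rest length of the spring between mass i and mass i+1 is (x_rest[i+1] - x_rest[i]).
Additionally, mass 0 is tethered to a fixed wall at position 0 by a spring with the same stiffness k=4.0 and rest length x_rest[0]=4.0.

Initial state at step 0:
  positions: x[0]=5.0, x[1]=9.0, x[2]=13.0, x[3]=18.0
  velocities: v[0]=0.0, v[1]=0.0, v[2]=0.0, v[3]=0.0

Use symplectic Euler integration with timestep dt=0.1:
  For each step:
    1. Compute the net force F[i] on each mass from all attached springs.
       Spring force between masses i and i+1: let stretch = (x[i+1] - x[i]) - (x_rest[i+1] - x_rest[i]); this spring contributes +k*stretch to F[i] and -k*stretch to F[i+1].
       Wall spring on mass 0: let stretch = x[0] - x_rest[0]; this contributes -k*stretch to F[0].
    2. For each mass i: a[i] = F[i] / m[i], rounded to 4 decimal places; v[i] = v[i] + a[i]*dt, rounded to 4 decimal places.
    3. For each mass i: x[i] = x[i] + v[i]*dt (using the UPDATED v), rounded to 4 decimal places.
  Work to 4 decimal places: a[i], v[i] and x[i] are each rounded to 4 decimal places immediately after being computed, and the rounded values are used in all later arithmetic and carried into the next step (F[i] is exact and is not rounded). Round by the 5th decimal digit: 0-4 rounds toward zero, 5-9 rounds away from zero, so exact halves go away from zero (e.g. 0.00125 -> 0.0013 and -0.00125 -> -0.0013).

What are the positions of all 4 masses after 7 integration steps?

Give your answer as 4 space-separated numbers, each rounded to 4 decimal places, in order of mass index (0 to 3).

Answer: 4.2326 8.9943 13.6140 17.2212

Derivation:
Step 0: x=[5.0000 9.0000 13.0000 18.0000] v=[0.0000 0.0000 0.0000 0.0000]
Step 1: x=[4.9600 9.0000 13.0400 17.9600] v=[-0.4000 0.0000 0.4000 -0.4000]
Step 2: x=[4.8832 9.0000 13.1152 17.8832] v=[-0.7680 0.0000 0.7520 -0.7680]
Step 3: x=[4.7757 9.0000 13.2165 17.7757] v=[-1.0746 -0.0003 1.0131 -1.0752]
Step 4: x=[4.6462 8.9998 13.3315 17.6458] v=[-1.2952 -0.0019 1.1502 -1.2989]
Step 5: x=[4.5050 8.9992 13.4458 17.5033] v=[-1.4122 -0.0063 1.1432 -1.4246]
Step 6: x=[4.3634 8.9976 13.5446 17.3585] v=[-1.4165 -0.0158 0.9876 -1.4476]
Step 7: x=[4.2326 8.9943 13.6140 17.2212] v=[-1.3082 -0.0332 0.6944 -1.3732]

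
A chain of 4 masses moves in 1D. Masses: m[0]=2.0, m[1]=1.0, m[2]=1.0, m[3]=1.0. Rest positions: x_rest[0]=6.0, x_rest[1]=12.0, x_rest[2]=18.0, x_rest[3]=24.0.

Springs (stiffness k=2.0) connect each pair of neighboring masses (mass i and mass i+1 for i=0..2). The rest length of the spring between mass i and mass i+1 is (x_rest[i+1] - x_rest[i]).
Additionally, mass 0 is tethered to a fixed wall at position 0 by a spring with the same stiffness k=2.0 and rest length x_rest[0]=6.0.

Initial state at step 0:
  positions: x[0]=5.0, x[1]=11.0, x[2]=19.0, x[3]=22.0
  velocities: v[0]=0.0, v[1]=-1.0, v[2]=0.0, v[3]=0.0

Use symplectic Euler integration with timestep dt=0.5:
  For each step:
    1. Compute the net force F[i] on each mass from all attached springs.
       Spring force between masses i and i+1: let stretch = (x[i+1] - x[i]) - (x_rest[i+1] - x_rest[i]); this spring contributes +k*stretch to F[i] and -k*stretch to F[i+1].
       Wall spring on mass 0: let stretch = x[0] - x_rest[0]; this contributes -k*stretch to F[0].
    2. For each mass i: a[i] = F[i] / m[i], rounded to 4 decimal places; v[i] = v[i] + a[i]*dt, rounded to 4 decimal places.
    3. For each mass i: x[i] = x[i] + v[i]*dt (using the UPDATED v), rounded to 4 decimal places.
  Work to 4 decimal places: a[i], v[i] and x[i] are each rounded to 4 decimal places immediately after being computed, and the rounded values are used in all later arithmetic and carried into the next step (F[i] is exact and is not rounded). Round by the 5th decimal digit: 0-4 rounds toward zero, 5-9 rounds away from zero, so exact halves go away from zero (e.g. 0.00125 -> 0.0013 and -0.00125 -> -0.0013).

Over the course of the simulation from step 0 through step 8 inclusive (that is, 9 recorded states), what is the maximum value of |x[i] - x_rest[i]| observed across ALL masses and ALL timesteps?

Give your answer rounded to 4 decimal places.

Answer: 3.0000

Derivation:
Step 0: x=[5.0000 11.0000 19.0000 22.0000] v=[0.0000 -1.0000 0.0000 0.0000]
Step 1: x=[5.2500 11.5000 16.5000 23.5000] v=[0.5000 1.0000 -5.0000 3.0000]
Step 2: x=[5.7500 11.3750 15.0000 24.5000] v=[1.0000 -0.2500 -3.0000 2.0000]
Step 3: x=[6.2188 10.2500 16.4375 23.7500] v=[0.9375 -2.2500 2.8750 -1.5000]
Step 4: x=[6.1407 10.2032 18.4375 22.3438] v=[-0.1563 -0.0937 4.0000 -2.8125]
Step 5: x=[5.5430 12.2423 18.2735 21.9844] v=[-1.1954 4.0781 -0.3280 -0.7188]
Step 6: x=[5.2344 13.9473 16.9494 22.7696] v=[-0.6173 3.4100 -2.6483 1.5703]
Step 7: x=[5.7954 12.7969 17.0343 23.6447] v=[1.1220 -2.3008 0.1698 1.7501]
Step 8: x=[6.6580 10.2645 18.3057 24.2146] v=[1.7251 -5.0649 2.5428 1.1397]
Max displacement = 3.0000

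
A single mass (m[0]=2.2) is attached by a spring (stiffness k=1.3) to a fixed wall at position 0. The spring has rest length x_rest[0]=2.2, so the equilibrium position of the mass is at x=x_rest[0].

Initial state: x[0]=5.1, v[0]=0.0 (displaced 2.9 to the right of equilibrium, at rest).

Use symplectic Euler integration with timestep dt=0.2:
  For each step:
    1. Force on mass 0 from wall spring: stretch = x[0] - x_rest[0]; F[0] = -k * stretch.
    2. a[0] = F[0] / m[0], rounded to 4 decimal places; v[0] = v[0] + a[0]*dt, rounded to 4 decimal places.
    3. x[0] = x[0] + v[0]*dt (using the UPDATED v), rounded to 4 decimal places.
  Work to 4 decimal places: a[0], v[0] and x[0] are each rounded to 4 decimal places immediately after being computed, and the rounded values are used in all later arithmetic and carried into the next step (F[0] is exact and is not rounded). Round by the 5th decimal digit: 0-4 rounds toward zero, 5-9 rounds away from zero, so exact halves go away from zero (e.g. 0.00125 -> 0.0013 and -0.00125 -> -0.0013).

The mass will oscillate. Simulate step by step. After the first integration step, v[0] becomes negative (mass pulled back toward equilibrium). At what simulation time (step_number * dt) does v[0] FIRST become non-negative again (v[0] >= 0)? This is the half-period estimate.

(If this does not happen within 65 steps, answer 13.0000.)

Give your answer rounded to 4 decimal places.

Step 0: x=[5.1000] v=[0.0000]
Step 1: x=[5.0315] v=[-0.3427]
Step 2: x=[4.8960] v=[-0.6773]
Step 3: x=[4.6968] v=[-0.9959]
Step 4: x=[4.4386] v=[-1.2910]
Step 5: x=[4.1275] v=[-1.5556]
Step 6: x=[3.7708] v=[-1.7834]
Step 7: x=[3.3770] v=[-1.9690]
Step 8: x=[2.9554] v=[-2.1081]
Step 9: x=[2.5159] v=[-2.1974]
Step 10: x=[2.0690] v=[-2.2347]
Step 11: x=[1.6252] v=[-2.2192]
Step 12: x=[1.1949] v=[-2.1513]
Step 13: x=[0.7884] v=[-2.0325]
Step 14: x=[0.4153] v=[-1.8657]
Step 15: x=[0.0843] v=[-1.6548]
Step 16: x=[-0.1967] v=[-1.4048]
Step 17: x=[-0.4210] v=[-1.1216]
Step 18: x=[-0.5834] v=[-0.8118]
Step 19: x=[-0.6800] v=[-0.4829]
Step 20: x=[-0.7085] v=[-0.1425]
Step 21: x=[-0.6683] v=[0.2012]
First v>=0 after going negative at step 21, time=4.2000

Answer: 4.2000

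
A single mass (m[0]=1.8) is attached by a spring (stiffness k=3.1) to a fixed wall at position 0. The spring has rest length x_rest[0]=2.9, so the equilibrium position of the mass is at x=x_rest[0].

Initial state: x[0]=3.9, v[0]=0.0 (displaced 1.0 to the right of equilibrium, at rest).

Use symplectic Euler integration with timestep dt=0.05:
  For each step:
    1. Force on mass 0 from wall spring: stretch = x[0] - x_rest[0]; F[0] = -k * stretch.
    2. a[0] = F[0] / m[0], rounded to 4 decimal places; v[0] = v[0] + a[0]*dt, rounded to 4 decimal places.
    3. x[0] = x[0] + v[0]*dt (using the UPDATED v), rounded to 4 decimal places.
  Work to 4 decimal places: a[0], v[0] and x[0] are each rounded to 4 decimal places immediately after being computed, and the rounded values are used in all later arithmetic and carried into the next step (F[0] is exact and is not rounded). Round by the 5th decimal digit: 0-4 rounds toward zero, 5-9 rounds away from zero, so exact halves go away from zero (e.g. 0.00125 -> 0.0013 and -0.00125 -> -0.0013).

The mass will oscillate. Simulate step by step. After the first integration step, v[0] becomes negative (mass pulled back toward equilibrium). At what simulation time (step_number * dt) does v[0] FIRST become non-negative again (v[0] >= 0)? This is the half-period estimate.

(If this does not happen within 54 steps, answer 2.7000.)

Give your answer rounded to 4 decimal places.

Step 0: x=[3.9000] v=[0.0000]
Step 1: x=[3.8957] v=[-0.0861]
Step 2: x=[3.8871] v=[-0.1718]
Step 3: x=[3.8743] v=[-0.2568]
Step 4: x=[3.8573] v=[-0.3407]
Step 5: x=[3.8361] v=[-0.4231]
Step 6: x=[3.8109] v=[-0.5037]
Step 7: x=[3.7818] v=[-0.5821]
Step 8: x=[3.7489] v=[-0.6580]
Step 9: x=[3.7123] v=[-0.7311]
Step 10: x=[3.6722] v=[-0.8011]
Step 11: x=[3.6288] v=[-0.8676]
Step 12: x=[3.5823] v=[-0.9304]
Step 13: x=[3.5328] v=[-0.9892]
Step 14: x=[3.4806] v=[-1.0437]
Step 15: x=[3.4259] v=[-1.0937]
Step 16: x=[3.3690] v=[-1.1390]
Step 17: x=[3.3100] v=[-1.1794]
Step 18: x=[3.2493] v=[-1.2147]
Step 19: x=[3.1871] v=[-1.2448]
Step 20: x=[3.1236] v=[-1.2695]
Step 21: x=[3.0592] v=[-1.2888]
Step 22: x=[2.9941] v=[-1.3025]
Step 23: x=[2.9286] v=[-1.3106]
Step 24: x=[2.8629] v=[-1.3131]
Step 25: x=[2.7974] v=[-1.3099]
Step 26: x=[2.7323] v=[-1.3011]
Step 27: x=[2.6680] v=[-1.2867]
Step 28: x=[2.6047] v=[-1.2667]
Step 29: x=[2.5426] v=[-1.2413]
Step 30: x=[2.4821] v=[-1.2105]
Step 31: x=[2.4234] v=[-1.1745]
Step 32: x=[2.3667] v=[-1.1335]
Step 33: x=[2.3123] v=[-1.0876]
Step 34: x=[2.2605] v=[-1.0370]
Step 35: x=[2.2114] v=[-0.9819]
Step 36: x=[2.1653] v=[-0.9226]
Step 37: x=[2.1223] v=[-0.8593]
Step 38: x=[2.0827] v=[-0.7923]
Step 39: x=[2.0466] v=[-0.7219]
Step 40: x=[2.0142] v=[-0.6484]
Step 41: x=[1.9856] v=[-0.5721]
Step 42: x=[1.9609] v=[-0.4934]
Step 43: x=[1.9403] v=[-0.4125]
Step 44: x=[1.9238] v=[-0.3299]
Step 45: x=[1.9115] v=[-0.2458]
Step 46: x=[1.9035] v=[-0.1607]
Step 47: x=[1.8998] v=[-0.0749]
Step 48: x=[1.9004] v=[0.0112]
First v>=0 after going negative at step 48, time=2.4000

Answer: 2.4000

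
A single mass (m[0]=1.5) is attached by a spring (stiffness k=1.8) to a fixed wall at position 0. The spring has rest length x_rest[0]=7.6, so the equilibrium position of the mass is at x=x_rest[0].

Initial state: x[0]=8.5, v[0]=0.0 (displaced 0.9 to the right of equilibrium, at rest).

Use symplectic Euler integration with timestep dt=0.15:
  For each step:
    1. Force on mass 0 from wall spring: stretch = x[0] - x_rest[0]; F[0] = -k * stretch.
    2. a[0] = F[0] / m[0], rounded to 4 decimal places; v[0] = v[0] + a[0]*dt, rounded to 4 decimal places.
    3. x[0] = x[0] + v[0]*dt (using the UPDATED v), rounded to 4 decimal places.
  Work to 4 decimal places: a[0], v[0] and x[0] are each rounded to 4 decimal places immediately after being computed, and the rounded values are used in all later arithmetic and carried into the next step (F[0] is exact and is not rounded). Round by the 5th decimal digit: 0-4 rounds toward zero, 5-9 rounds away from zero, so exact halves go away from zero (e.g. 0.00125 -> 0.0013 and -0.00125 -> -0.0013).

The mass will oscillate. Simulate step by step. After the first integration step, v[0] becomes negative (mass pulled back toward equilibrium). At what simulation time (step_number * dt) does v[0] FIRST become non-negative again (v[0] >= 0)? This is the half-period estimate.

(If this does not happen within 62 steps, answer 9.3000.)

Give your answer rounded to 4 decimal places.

Answer: 3.0000

Derivation:
Step 0: x=[8.5000] v=[0.0000]
Step 1: x=[8.4757] v=[-0.1620]
Step 2: x=[8.4278] v=[-0.3196]
Step 3: x=[8.3575] v=[-0.4686]
Step 4: x=[8.2668] v=[-0.6050]
Step 5: x=[8.1581] v=[-0.7250]
Step 6: x=[8.0343] v=[-0.8255]
Step 7: x=[7.8987] v=[-0.9037]
Step 8: x=[7.7551] v=[-0.9575]
Step 9: x=[7.6073] v=[-0.9854]
Step 10: x=[7.4593] v=[-0.9867]
Step 11: x=[7.3151] v=[-0.9614]
Step 12: x=[7.1786] v=[-0.9101]
Step 13: x=[7.0535] v=[-0.8342]
Step 14: x=[6.9431] v=[-0.7358]
Step 15: x=[6.8505] v=[-0.6176]
Step 16: x=[6.7781] v=[-0.4827]
Step 17: x=[6.7279] v=[-0.3348]
Step 18: x=[6.7012] v=[-0.1778]
Step 19: x=[6.6988] v=[-0.0160]
Step 20: x=[6.7207] v=[0.1462]
First v>=0 after going negative at step 20, time=3.0000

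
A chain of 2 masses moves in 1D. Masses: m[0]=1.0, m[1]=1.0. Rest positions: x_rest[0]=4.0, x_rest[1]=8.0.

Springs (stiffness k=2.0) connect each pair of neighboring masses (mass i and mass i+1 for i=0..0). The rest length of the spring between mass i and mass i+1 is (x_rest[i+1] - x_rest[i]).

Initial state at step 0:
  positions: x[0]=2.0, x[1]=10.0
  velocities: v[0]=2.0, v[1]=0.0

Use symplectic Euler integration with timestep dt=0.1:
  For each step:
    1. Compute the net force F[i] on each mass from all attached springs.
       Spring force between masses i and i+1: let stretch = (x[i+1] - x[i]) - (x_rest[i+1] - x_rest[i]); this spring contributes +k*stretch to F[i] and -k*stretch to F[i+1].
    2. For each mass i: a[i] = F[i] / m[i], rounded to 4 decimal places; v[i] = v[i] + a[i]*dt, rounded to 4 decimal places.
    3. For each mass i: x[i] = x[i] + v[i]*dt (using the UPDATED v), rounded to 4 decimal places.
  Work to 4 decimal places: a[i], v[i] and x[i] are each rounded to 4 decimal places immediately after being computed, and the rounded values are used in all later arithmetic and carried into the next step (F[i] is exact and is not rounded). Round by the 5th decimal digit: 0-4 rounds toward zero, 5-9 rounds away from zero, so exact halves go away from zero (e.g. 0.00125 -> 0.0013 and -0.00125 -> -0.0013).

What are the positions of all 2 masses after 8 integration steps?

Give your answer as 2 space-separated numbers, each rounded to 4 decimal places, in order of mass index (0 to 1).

Step 0: x=[2.0000 10.0000] v=[2.0000 0.0000]
Step 1: x=[2.2800 9.9200] v=[2.8000 -0.8000]
Step 2: x=[2.6328 9.7672] v=[3.5280 -1.5280]
Step 3: x=[3.0483 9.5517] v=[4.1549 -2.1549]
Step 4: x=[3.5139 9.2861] v=[4.6556 -2.6556]
Step 5: x=[4.0149 8.9851] v=[5.0100 -3.0100]
Step 6: x=[4.5353 8.6647] v=[5.2040 -3.2040]
Step 7: x=[5.0583 8.3417] v=[5.2299 -3.2299]
Step 8: x=[5.5670 8.0330] v=[5.0866 -3.0866]

Answer: 5.5670 8.0330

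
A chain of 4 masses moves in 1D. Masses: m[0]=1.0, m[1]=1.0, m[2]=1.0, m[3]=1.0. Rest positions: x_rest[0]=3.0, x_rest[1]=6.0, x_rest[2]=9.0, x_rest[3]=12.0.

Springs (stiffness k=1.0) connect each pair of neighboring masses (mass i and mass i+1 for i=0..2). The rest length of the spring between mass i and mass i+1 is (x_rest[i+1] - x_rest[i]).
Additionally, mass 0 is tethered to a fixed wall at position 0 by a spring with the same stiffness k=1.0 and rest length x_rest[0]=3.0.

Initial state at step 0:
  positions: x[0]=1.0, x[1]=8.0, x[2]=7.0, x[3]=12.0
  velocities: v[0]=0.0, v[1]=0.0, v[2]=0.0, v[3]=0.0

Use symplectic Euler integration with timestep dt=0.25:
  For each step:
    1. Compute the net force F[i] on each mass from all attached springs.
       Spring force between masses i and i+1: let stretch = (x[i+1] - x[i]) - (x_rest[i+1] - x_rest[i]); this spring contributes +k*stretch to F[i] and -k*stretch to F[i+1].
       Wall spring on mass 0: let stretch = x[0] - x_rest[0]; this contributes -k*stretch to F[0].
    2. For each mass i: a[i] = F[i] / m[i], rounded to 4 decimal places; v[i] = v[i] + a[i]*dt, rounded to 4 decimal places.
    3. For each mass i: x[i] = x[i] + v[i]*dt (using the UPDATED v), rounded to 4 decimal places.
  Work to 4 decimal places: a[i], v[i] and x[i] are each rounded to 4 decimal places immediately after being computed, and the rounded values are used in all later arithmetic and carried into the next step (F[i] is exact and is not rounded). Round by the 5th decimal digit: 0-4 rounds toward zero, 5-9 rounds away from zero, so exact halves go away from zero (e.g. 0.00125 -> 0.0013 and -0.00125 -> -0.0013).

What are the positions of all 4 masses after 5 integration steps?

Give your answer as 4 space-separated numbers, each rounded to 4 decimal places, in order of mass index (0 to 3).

Answer: 4.3242 3.7044 10.1257 11.0284

Derivation:
Step 0: x=[1.0000 8.0000 7.0000 12.0000] v=[0.0000 0.0000 0.0000 0.0000]
Step 1: x=[1.3750 7.5000 7.3750 11.8750] v=[1.5000 -2.0000 1.5000 -0.5000]
Step 2: x=[2.0469 6.6094 8.0391 11.6563] v=[2.6875 -3.5625 2.6563 -0.8750]
Step 3: x=[2.8760 5.5230 8.8399 11.3990] v=[3.3164 -4.3457 3.2032 -1.0293]
Step 4: x=[3.6908 4.4785 9.5934 11.1692] v=[3.2592 -4.1782 3.0138 -0.9191]
Step 5: x=[4.3242 3.7044 10.1257 11.0284] v=[2.5334 -3.0964 2.1290 -0.5631]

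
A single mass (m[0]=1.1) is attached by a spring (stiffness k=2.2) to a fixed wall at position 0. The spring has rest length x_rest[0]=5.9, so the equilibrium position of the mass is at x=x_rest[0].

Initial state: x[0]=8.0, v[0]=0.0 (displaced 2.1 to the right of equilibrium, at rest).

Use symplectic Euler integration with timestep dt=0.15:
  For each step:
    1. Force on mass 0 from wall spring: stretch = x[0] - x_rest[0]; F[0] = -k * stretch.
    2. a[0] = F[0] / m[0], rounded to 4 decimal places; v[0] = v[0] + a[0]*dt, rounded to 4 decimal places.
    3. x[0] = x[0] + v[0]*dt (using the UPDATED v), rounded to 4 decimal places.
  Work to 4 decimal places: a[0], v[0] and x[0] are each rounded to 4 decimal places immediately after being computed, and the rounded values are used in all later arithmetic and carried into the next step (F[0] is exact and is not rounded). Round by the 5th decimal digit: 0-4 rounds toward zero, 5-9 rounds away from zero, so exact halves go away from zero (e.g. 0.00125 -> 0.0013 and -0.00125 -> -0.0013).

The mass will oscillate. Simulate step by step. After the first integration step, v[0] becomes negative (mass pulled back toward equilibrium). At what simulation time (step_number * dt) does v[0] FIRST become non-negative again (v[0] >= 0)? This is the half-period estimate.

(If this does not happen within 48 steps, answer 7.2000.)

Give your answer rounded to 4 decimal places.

Answer: 2.2500

Derivation:
Step 0: x=[8.0000] v=[0.0000]
Step 1: x=[7.9055] v=[-0.6300]
Step 2: x=[7.7207] v=[-1.2317]
Step 3: x=[7.4540] v=[-1.7779]
Step 4: x=[7.1174] v=[-2.2441]
Step 5: x=[6.7260] v=[-2.6093]
Step 6: x=[6.2974] v=[-2.8571]
Step 7: x=[5.8510] v=[-2.9763]
Step 8: x=[5.4068] v=[-2.9616]
Step 9: x=[4.9848] v=[-2.8136]
Step 10: x=[4.6040] v=[-2.5390]
Step 11: x=[4.2815] v=[-2.1502]
Step 12: x=[4.0318] v=[-1.6647]
Step 13: x=[3.8662] v=[-1.1042]
Step 14: x=[3.7921] v=[-0.4941]
Step 15: x=[3.8128] v=[0.1383]
First v>=0 after going negative at step 15, time=2.2500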